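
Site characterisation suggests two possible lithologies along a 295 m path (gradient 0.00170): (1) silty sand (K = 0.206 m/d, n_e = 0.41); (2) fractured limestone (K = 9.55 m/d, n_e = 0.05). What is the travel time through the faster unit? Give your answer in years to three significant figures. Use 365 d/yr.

Unit 1 (silty sand): v = 0.206×0.0017/0.41 = 8.541e-4 m/d, t = 295/8.541e-4 = 345400 d
Unit 2 (fractured limestone): v = 9.55×0.0017/0.05 = 0.3247 m/d, t = 295/0.3247 = 908.5 d
Faster: 908.5 d / 365 = 2.49 yr

2.49 years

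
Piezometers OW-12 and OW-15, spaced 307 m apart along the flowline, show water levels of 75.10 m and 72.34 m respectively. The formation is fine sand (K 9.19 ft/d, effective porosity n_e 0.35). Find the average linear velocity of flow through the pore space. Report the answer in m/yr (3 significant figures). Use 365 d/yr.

Hydraulic gradient i = (75.10 − 72.34) / 307 = 2.76 / 307 = 0.008990
K = 9.19 ft/d × 0.3048 = 2.801 m/d
q = Ki = 2.801 × 0.008990 = 0.02518 m/d
Average linear velocity = 0.02518 / 0.35 = 0.07195 m/d
   = 0.07195 × 365 = 26.3 m/yr

26.3 m/yr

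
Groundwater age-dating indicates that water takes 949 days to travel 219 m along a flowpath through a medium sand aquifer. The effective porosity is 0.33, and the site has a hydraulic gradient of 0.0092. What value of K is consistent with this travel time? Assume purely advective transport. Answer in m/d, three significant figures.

8.28 m/d

v = L / t = 219 / 949 = 0.2308 m/d
K = v · n / i = 0.2308 × 0.33 / 0.0092 = 8.28 m/d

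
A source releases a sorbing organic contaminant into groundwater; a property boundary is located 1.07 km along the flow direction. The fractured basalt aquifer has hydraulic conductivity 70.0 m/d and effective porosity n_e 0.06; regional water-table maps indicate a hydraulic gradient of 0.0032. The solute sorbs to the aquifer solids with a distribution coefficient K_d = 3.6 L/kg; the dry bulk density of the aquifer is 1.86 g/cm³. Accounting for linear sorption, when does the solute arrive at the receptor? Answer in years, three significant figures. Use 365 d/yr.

Specific discharge q = 70.0 × 0.0032 = 0.2240 m/d
v_s = q/n_e = 0.2240/0.06 = 3.733 m/d
Retardation R = 1 + ρ_b·K_d/n = 1 + 1.86×3.6/0.06 = 112.6
Contaminant velocity v_c = v/R = 3.733/112.6 = 0.03316 m/d
L = 1.07 km = 1070 m
t = L/v_c = 1070/0.03316 = 32270 d
   = 32270/365 = 88.4 yr

88.4 years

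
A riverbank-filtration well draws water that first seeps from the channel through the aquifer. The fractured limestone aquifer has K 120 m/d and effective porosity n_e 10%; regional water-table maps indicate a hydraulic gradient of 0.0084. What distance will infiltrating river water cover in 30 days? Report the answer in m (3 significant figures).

q = Ki = 120 × 0.0084 = 1.008 m/d
Average linear velocity = 1.008 / 0.10 = 10.08 m/d
L = v × T = 10.08 × 30 = 302.4 m

302 m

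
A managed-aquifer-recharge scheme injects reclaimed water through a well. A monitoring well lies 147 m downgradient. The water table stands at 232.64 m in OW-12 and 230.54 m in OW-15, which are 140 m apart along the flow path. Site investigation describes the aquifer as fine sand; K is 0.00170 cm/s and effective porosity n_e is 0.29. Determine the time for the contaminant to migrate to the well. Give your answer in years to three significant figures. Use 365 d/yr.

Hydraulic gradient i = (232.64 − 230.54) / 140 = 2.10 / 140 = 0.01500
K = 0.00170 cm/s × 864 = 1.469 m/d
Specific discharge q = 1.469 × 0.01500 = 0.02203 m/d
Average linear velocity = 0.02203 / 0.29 = 0.07597 m/d
t = L / v = 147 / 0.07597 = 1935 d
   = 1935 / 365 = 5.30 yr

5.30 years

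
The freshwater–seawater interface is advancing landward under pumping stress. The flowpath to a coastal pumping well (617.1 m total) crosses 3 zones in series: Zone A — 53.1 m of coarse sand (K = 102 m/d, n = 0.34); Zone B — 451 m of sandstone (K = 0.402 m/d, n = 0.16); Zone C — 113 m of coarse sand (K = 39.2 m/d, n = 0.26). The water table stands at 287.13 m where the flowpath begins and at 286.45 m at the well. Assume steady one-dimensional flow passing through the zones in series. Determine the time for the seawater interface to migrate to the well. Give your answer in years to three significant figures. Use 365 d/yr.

Total head drop ΔH = 287.13 − 286.45 = 0.68 m
Continuity: the same q passes through each zone, so ΔH = q·Σ(L_j/K_j) — the zones act as resistances in series.
Σ(L/K) = 53.1/102 + 451/0.402 + 113/39.2 = 0.5206 + 1122 + 2.883 = 1125 d
q = ΔH / Σ(L/K) = 0.68 / 1125 = 6.043e-4 m/d (same in every zone)
Zone A: v = q/n = 6.043e-4/0.34 = 0.001777 m/d → t_A = 53.1/0.001777 = 29880 d
Zone B: v = q/n = 6.043e-4/0.16 = 0.003777 m/d → t_B = 451/0.003777 = 119400 d
Zone C: v = q/n = 6.043e-4/0.26 = 0.002324 m/d → t_C = 113/0.002324 = 48620 d
Total t = 29880 + 119400 + 48620 = 197900 d
   = 197900 / 365 = 542 yr

542 years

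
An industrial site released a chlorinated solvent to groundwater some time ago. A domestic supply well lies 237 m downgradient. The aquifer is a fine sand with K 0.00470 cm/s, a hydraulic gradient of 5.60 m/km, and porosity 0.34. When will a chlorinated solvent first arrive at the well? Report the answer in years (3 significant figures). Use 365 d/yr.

9.71 years

K = 0.00470 cm/s × 864 = 4.061 m/d
Specific discharge q = 4.061 × 0.0056 = 0.02274 m/d
Average linear velocity = 0.02274 / 0.34 = 0.06688 m/d
t = L / v = 237 / 0.06688 = 3543 d
   = 3543 / 365 = 9.71 yr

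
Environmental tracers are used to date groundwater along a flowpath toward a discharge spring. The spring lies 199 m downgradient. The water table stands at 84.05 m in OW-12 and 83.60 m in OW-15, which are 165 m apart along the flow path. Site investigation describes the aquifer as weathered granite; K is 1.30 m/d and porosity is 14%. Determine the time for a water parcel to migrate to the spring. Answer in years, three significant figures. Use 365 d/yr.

Hydraulic gradient i = (84.05 − 83.60) / 165 = 0.45 / 165 = 0.002727
Specific discharge q = 1.30 × 0.002727 = 0.003545 m/d
Seepage velocity v = q / n = 0.003545 / 0.14 = 0.02532 m/d
t = L / v = 199 / 0.02532 = 7858 d
   = 7858 / 365 = 21.5 yr

21.5 years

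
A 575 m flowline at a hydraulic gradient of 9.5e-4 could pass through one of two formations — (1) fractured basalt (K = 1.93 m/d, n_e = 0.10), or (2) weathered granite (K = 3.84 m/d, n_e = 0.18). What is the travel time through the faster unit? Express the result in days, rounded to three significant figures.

Unit 1 (fractured basalt): v = 1.93×9.5e-4/0.10 = 0.01833 m/d, t = 575/0.01833 = 31360 d
Unit 2 (weathered granite): v = 3.84×9.5e-4/0.18 = 0.02027 m/d, t = 575/0.02027 = 28370 d
Faster unit: t = 28400 d

28400 days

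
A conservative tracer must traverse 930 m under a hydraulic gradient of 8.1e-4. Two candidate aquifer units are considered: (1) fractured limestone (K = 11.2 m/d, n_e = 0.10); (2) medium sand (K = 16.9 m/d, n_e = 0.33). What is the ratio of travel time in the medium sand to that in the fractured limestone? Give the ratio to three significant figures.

2.19

Unit 1 (fractured limestone): v = 11.2×8.1e-4/0.10 = 0.09072 m/d, t = 930/0.09072 = 10250 d
Unit 2 (medium sand): v = 16.9×8.1e-4/0.33 = 0.04148 m/d, t = 930/0.04148 = 22420 d
t(medium sand) / t(fractured limestone) = 22420/10250 = 2.19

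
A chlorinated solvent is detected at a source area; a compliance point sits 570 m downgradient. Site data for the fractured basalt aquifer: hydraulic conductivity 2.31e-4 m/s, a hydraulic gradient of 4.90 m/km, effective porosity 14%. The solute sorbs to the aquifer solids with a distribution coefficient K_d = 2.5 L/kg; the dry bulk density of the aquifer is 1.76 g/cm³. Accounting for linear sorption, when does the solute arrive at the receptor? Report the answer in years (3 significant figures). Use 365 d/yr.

K = 2.31e-4 m/s × 86400 s/d = 19.96 m/d
q = Ki = 19.96 × 0.0049 = 0.09780 m/d
Seepage velocity v = q / n = 0.09780 / 0.14 = 0.6985 m/d
Retardation R = 1 + ρ_b·K_d/n = 1 + 1.76×2.5/0.14 = 32.43
Contaminant velocity v_c = v/R = 0.6985/32.43 = 0.02154 m/d
t = L/v_c = 570/0.02154 = 26460 d
   = 26460/365 = 72.5 yr

72.5 years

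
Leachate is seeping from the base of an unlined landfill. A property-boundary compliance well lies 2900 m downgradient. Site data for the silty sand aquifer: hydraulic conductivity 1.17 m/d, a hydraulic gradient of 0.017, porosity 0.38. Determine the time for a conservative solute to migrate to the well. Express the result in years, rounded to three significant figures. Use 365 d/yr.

152 years

Darcy flux q = K·i = 1.17 × 0.017 = 0.01989 m/d
v_s = q/n_e = 0.01989/0.38 = 0.05234 m/d
t = L / v = 2900 / 0.05234 = 55400 d
   = 55400 / 365 = 152 yr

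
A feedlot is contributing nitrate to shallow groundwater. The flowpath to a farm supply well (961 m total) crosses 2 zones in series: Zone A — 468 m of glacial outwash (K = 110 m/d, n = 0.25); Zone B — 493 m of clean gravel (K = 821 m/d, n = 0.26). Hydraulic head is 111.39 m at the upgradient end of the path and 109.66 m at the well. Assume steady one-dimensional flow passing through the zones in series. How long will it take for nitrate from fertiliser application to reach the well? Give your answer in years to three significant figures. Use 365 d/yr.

Total head drop ΔH = 111.39 − 109.66 = 1.73 m
Steady 1-D flow in series ⇒ the Darcy flux q is identical in every zone and the zone head losses add (resistances L/K in series).
Σ(L/K) = 468/110 + 493/821 = 4.255 + 0.6005 = 4.855 d
q = ΔH / Σ(L/K) = 1.73 / 4.855 = 0.3563 m/d (same in every zone)
Zone A: v = q/n = 0.3563/0.25 = 1.425 m/d → t_A = 468/1.425 = 328.3 d
Zone B: v = q/n = 0.3563/0.26 = 1.371 m/d → t_B = 493/1.371 = 359.7 d
Total t = 328.3 + 359.7 = 688.1 d
   = 688.1 / 365 = 1.89 yr

1.89 years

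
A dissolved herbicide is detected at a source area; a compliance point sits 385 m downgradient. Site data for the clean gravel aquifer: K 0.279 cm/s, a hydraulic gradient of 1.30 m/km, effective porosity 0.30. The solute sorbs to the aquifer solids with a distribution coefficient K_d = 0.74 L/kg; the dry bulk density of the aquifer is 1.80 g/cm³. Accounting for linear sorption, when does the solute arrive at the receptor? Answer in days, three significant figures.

K = 0.279 cm/s × 864 = 241.1 m/d
Specific discharge q = 241.1 × 0.0013 = 0.3134 m/d
v_s = q/n_e = 0.3134/0.30 = 1.045 m/d
Retardation R = 1 + ρ_b·K_d/n = 1 + 1.80×0.74/0.30 = 5.440
Contaminant velocity v_c = v/R = 1.045/5.440 = 0.1920 m/d
t = L/v_c = 385/0.1920 = 2005 d

2010 days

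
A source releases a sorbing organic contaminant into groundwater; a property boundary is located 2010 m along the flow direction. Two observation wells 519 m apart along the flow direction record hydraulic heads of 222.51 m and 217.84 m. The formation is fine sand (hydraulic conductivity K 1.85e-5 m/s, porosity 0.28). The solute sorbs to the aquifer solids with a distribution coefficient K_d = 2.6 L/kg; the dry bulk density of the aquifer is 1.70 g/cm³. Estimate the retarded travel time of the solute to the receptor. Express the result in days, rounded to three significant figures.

Hydraulic gradient i = (222.51 − 217.84) / 519 = 4.67 / 519 = 0.008998
K = 1.85e-5 m/s × 86400 s/d = 1.598 m/d
q = Ki = 1.598 × 0.008998 = 0.01438 m/d
v = Ki/n = 1.598·0.008998/0.28 = 0.05137 m/d
Retardation R = 1 + ρ_b·K_d/n = 1 + 1.70×2.6/0.28 = 16.79
Contaminant velocity v_c = v/R = 0.05137/16.79 = 0.003060 m/d
t = L/v_c = 2010/0.003060 = 656800 d

657000 days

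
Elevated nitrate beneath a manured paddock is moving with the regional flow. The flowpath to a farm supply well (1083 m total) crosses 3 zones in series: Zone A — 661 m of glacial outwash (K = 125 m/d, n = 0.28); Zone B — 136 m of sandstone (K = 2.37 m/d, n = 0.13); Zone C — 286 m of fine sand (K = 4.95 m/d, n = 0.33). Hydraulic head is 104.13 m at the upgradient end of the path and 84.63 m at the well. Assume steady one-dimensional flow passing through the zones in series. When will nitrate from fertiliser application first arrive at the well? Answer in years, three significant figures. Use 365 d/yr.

Total head drop ΔH = 104.13 − 84.63 = 19.50 m
Continuity: the same q passes through each zone, so ΔH = q·Σ(L_j/K_j) — the zones act as resistances in series.
Σ(L/K) = 661/125 + 136/2.37 + 286/4.95 = 5.288 + 57.38 + 57.78 = 120.4 d
q = ΔH / Σ(L/K) = 19.50 / 120.4 = 0.1619 m/d (same in every zone)
Zone A: v = q/n = 0.1619/0.28 = 0.5782 m/d → t_A = 661/0.5782 = 1143 d
Zone B: v = q/n = 0.1619/0.13 = 1.245 m/d → t_B = 136/1.245 = 109.2 d
Zone C: v = q/n = 0.1619/0.33 = 0.4906 m/d → t_C = 286/0.4906 = 583.0 d
Total t = 1143 + 109.2 + 583.0 = 1835 d
   = 1835 / 365 = 5.03 yr

5.03 years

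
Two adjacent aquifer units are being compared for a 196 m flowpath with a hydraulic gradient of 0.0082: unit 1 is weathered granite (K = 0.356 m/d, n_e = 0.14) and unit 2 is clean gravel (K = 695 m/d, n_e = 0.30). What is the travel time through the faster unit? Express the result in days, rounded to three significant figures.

Unit 1 (weathered granite): v = 0.356×0.0082/0.14 = 0.02085 m/d, t = 196/0.02085 = 9400 d
Unit 2 (clean gravel): v = 695×0.0082/0.30 = 19.00 m/d, t = 196/19.00 = 10.32 d
Faster unit: t = 10.3 d

10.3 days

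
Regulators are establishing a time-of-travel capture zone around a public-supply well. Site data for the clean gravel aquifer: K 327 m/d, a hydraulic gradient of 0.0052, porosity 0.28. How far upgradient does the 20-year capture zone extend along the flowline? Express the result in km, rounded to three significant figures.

44.3 km

q = Ki = 327 × 0.0052 = 1.700 m/d
Average linear velocity = 1.700 / 0.28 = 6.073 m/d
T = 20 yr × 365 = 7300 d
L = v × T = 6.073 × 7300 = 44330 m
   = 44.3 km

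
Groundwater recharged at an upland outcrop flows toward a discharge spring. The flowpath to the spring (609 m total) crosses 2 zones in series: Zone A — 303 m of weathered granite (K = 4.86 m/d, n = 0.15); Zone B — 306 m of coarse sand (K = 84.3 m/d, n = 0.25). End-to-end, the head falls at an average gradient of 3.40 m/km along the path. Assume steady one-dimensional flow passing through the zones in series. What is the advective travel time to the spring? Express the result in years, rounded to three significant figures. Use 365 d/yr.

For zones in series the flux q is common to all zones; the equivalent conductivity is the harmonic (thickness-weighted) mean, K_eq = L_total / Σ(L_j/K_j).
Σ(L/K) = 303/4.86 + 306/84.3 = 62.35 + 3.630 = 65.98 d
K_eq = L_total / Σ(L/K) = 609 / 65.98 = 9.231 m/d
q = K_eq · i = 9.231 × 0.0034 = 0.03138 m/d (same in every zone)
Zone A: v = q/n = 0.03138/0.15 = 0.2092 m/d → t_A = 303/0.2092 = 1448 d
Zone B: v = q/n = 0.03138/0.25 = 0.1255 m/d → t_B = 306/0.1255 = 2438 d
Total t = 1448 + 2438 = 3886 d
   = 3886 / 365 = 10.6 yr

10.6 years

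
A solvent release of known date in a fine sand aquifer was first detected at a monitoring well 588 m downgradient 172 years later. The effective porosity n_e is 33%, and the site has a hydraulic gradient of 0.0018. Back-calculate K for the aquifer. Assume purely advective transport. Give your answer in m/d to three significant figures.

t = 172 years = 62780 d
v = L / t = 588 / 62780 = 0.009366 m/d
K = v · n / i = 0.009366 × 0.33 / 0.0018 = 1.72 m/d

1.72 m/d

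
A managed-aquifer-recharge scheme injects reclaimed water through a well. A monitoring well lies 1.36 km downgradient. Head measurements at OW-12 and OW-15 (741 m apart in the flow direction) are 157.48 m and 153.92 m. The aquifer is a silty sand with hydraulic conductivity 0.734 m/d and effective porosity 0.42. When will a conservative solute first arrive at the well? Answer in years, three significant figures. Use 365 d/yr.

444 years

Hydraulic gradient i = (157.48 − 153.92) / 741 = 3.56 / 741 = 0.004804
Specific discharge q = 0.734 × 0.004804 = 0.003526 m/d
v_s = q/n_e = 0.003526/0.42 = 0.008396 m/d
L = 1.36 km = 1360 m
t = L / v = 1360 / 0.008396 = 162000 d
   = 162000 / 365 = 444 yr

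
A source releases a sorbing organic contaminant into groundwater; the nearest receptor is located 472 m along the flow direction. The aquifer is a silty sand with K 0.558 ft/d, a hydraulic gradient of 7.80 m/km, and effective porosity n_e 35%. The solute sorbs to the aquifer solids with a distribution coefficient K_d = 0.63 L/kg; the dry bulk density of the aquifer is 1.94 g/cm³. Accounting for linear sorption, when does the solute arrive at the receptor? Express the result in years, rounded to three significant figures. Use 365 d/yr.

1530 years

K = 0.558 ft/d × 0.3048 = 0.1701 m/d
Darcy flux q = K·i = 0.1701 × 0.0078 = 0.001327 m/d
Seepage velocity v = q / n = 0.001327 / 0.35 = 0.003790 m/d
Retardation R = 1 + ρ_b·K_d/n = 1 + 1.94×0.63/0.35 = 4.492
Contaminant velocity v_c = v/R = 0.003790/4.492 = 8.438e-4 m/d
t = L/v_c = 472/8.438e-4 = 559400 d
   = 559400/365 = 1530 yr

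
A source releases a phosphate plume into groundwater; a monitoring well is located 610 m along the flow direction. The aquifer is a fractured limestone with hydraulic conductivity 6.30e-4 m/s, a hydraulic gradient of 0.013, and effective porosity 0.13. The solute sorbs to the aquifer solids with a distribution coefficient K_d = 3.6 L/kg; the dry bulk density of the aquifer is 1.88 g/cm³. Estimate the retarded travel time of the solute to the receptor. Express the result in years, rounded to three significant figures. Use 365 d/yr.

16.3 years

K = 6.30e-4 m/s × 86400 s/d = 54.43 m/d
Specific discharge q = 54.43 × 0.013 = 0.7076 m/d
v = Ki/n = 54.43·0.013/0.13 = 5.443 m/d
Retardation R = 1 + ρ_b·K_d/n = 1 + 1.88×3.6/0.13 = 53.06
Contaminant velocity v_c = v/R = 5.443/53.06 = 0.1026 m/d
t = L/v_c = 610/0.1026 = 5946 d
   = 5946/365 = 16.3 yr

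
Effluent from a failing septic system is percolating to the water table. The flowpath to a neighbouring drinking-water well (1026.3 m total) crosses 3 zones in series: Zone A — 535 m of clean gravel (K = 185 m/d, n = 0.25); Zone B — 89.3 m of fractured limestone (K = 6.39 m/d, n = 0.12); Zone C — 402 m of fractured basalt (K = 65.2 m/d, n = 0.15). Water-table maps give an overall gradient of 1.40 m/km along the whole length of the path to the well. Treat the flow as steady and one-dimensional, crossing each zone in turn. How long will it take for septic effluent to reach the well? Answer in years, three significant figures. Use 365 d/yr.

For zones in series the flux q is common to all zones; the equivalent conductivity is the harmonic (thickness-weighted) mean, K_eq = L_total / Σ(L_j/K_j).
Σ(L/K) = 535/185 + 89.3/6.39 + 402/65.2 = 2.892 + 13.97 + 6.166 = 23.03 d
K_eq = L_total / Σ(L/K) = 1026.3 / 23.03 = 44.56 m/d
q = K_eq · i = 44.56 × 0.0014 = 0.06238 m/d (same in every zone)
Zone A: v = q/n = 0.06238/0.25 = 0.2495 m/d → t_A = 535/0.2495 = 2144 d
Zone B: v = q/n = 0.06238/0.12 = 0.5199 m/d → t_B = 89.3/0.5199 = 171.8 d
Zone C: v = q/n = 0.06238/0.15 = 0.4159 m/d → t_C = 402/0.4159 = 966.6 d
Total t = 2144 + 171.8 + 966.6 = 3282 d
   = 3282 / 365 = 8.99 yr

8.99 years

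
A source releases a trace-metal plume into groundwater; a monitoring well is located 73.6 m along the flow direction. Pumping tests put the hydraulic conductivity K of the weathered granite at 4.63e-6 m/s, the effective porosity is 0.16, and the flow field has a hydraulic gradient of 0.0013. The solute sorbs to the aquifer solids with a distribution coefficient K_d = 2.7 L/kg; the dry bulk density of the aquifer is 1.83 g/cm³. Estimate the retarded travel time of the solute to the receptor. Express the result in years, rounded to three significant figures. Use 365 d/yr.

1980 years

K = 4.63e-6 m/s × 86400 s/d = 0.4000 m/d
q = Ki = 0.4000 × 0.0013 = 5.200e-4 m/d
Average linear velocity = 5.200e-4 / 0.16 = 0.003250 m/d
Retardation R = 1 + ρ_b·K_d/n = 1 + 1.83×2.7/0.16 = 31.88
Contaminant velocity v_c = v/R = 0.003250/31.88 = 1.019e-4 m/d
t = L/v_c = 73.6/1.019e-4 = 721900 d
   = 721900/365 = 1980 yr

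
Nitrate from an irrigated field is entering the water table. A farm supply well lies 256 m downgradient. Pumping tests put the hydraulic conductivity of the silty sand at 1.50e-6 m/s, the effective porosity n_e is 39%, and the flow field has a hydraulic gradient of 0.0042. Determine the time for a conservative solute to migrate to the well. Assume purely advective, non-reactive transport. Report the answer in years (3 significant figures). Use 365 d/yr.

503 years

K = 1.50e-6 m/s × 86400 s/d = 0.1296 m/d
Specific discharge q = 0.1296 × 0.0042 = 5.443e-4 m/d
v_s = q/n_e = 5.443e-4/0.39 = 0.001396 m/d
t = L / v = 256 / 0.001396 = 183400 d
   = 183400 / 365 = 503 yr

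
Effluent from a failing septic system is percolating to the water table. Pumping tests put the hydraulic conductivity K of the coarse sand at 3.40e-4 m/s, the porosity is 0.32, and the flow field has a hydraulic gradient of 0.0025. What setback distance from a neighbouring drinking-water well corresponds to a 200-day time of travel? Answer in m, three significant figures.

45.9 m

K = 3.40e-4 m/s × 86400 s/d = 29.38 m/d
Specific discharge q = 29.38 × 0.0025 = 0.07344 m/d
Seepage velocity v = q / n = 0.07344 / 0.32 = 0.2295 m/d
L = v × T = 0.2295 × 200 = 45.90 m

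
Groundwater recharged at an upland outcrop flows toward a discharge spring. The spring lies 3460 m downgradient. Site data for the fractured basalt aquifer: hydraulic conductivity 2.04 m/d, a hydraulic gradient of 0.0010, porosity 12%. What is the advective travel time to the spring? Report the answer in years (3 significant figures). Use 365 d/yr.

q = Ki = 2.04 × 0.0010 = 0.002040 m/d
Average linear velocity = 0.002040 / 0.12 = 0.01700 m/d
t = L / v = 3460 / 0.01700 = 203500 d
   = 203500 / 365 = 558 yr

558 years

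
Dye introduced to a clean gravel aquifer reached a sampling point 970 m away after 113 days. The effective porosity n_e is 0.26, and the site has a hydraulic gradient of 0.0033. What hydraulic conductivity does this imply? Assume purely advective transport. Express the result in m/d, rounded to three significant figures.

v = L / t = 970 / 113 = 8.584 m/d
K = v · n / i = 8.584 × 0.26 / 0.0033 = 676 m/d

676 m/d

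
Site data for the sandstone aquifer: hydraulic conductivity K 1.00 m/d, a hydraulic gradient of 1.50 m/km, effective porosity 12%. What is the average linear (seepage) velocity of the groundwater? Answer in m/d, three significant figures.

0.0125 m/d

Darcy flux q = K·i = 1.00 × 0.0015 = 0.001500 m/d
Seepage velocity v = q / n = 0.001500 / 0.12 = 0.01250 m/d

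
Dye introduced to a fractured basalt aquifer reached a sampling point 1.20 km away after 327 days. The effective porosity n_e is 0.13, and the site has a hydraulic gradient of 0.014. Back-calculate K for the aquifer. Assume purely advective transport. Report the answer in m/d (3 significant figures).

34.1 m/d

L = 1.20 km = 1200 m
v = L / t = 1200 / 327 = 3.670 m/d
K = v · n / i = 3.670 × 0.13 / 0.014 = 34.1 m/d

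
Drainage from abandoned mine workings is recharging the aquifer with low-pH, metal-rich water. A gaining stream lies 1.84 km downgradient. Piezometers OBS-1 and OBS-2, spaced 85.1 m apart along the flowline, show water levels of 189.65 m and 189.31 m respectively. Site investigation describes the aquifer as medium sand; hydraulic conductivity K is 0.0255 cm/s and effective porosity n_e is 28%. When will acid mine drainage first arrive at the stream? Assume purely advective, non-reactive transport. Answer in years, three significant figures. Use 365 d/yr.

Hydraulic gradient i = (189.65 − 189.31) / 85.1 = 0.34 / 85.1 = 0.003995
K = 0.0255 cm/s × 864 = 22.03 m/d
q = Ki = 22.03 × 0.003995 = 0.08802 m/d
v_s = q/n_e = 0.08802/0.28 = 0.3144 m/d
L = 1.84 km = 1840 m
t = L / v = 1840 / 0.3144 = 5853 d
   = 5853 / 365 = 16.0 yr

16.0 years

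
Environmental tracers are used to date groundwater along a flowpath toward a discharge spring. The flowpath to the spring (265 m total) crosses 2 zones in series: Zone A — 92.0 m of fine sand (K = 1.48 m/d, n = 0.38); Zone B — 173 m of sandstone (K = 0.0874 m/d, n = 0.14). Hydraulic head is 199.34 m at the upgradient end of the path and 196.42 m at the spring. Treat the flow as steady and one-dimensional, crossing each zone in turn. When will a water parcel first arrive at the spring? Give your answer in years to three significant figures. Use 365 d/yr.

113 years

Total head drop ΔH = 199.34 − 196.42 = 2.92 m
Continuity: the same q passes through each zone, so ΔH = q·Σ(L_j/K_j) — the zones act as resistances in series.
Σ(L/K) = 92.0/1.48 + 173/0.0874 = 62.16 + 1979 = 2042 d
q = ΔH / Σ(L/K) = 2.92 / 2042 = 0.001430 m/d (same in every zone)
Zone A: v = q/n = 0.001430/0.38 = 0.003764 m/d → t_A = 92.0/0.003764 = 24440 d
Zone B: v = q/n = 0.001430/0.14 = 0.01022 m/d → t_B = 173/0.01022 = 16930 d
Total t = 24440 + 16930 = 41380 d
   = 41380 / 365 = 113 yr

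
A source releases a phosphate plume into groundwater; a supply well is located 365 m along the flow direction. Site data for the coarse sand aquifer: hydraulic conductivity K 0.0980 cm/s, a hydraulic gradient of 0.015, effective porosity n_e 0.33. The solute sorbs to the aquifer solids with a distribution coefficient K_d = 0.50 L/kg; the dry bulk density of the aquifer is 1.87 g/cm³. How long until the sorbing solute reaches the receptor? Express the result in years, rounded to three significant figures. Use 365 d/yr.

0.996 years

K = 0.0980 cm/s × 864 = 84.67 m/d
Specific discharge q = 84.67 × 0.015 = 1.270 m/d
Seepage velocity v = q / n = 1.270 / 0.33 = 3.849 m/d
Retardation R = 1 + ρ_b·K_d/n = 1 + 1.87×0.50/0.33 = 3.833
Contaminant velocity v_c = v/R = 3.849/3.833 = 1.004 m/d
t = L/v_c = 365/1.004 = 363.5 d
   = 363.5/365 = 0.996 yr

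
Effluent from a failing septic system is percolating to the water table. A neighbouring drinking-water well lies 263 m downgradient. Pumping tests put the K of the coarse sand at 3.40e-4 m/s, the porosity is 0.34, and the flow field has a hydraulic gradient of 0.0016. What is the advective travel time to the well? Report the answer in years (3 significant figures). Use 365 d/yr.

5.21 years

K = 3.40e-4 m/s × 86400 s/d = 29.38 m/d
Darcy flux q = K·i = 29.38 × 0.0016 = 0.04700 m/d
v = Ki/n = 29.38·0.0016/0.34 = 0.1382 m/d
t = L / v = 263 / 0.1382 = 1902 d
   = 1902 / 365 = 5.21 yr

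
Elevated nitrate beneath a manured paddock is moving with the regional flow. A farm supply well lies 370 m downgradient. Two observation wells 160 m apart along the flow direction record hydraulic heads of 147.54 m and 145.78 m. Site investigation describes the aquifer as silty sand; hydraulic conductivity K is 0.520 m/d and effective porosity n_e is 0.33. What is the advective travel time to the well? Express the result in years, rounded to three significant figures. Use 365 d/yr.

58.5 years

Hydraulic gradient i = (147.54 − 145.78) / 160 = 1.76 / 160 = 0.01100
Darcy flux q = K·i = 0.520 × 0.01100 = 0.005720 m/d
Seepage velocity v = q / n = 0.005720 / 0.33 = 0.01733 m/d
t = L / v = 370 / 0.01733 = 21350 d
   = 21350 / 365 = 58.5 yr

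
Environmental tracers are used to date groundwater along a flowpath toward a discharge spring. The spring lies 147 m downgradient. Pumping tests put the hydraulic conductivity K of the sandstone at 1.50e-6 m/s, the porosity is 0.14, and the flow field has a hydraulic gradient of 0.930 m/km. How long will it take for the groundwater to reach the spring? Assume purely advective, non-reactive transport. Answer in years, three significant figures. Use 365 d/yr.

K = 1.50e-6 m/s × 86400 s/d = 0.1296 m/d
Specific discharge q = 0.1296 × 9.3e-4 = 1.205e-4 m/d
v_s = q/n_e = 1.205e-4/0.14 = 8.609e-4 m/d
t = L / v = 147 / 8.609e-4 = 170700 d
   = 170700 / 365 = 468 yr

468 years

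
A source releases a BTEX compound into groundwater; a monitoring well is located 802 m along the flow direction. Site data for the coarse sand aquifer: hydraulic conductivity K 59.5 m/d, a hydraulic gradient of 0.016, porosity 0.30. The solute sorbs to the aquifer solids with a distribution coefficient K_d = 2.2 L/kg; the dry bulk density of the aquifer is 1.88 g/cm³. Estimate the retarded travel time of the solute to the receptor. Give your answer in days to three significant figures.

q = Ki = 59.5 × 0.016 = 0.9520 m/d
Average linear velocity = 0.9520 / 0.30 = 3.173 m/d
Retardation R = 1 + ρ_b·K_d/n = 1 + 1.88×2.2/0.30 = 14.79
Contaminant velocity v_c = v/R = 3.173/14.79 = 0.2146 m/d
t = L/v_c = 802/0.2146 = 3737 d

3740 days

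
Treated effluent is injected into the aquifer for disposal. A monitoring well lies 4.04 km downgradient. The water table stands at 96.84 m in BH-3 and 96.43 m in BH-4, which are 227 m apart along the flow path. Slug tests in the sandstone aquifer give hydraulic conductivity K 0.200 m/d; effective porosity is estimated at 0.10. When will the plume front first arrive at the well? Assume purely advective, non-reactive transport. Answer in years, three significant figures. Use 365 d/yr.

3060 years

Hydraulic gradient i = (96.84 − 96.43) / 227 = 0.41 / 227 = 0.001806
Specific discharge q = 0.200 × 0.001806 = 3.612e-4 m/d
Seepage velocity v = q / n = 3.612e-4 / 0.10 = 0.003612 m/d
L = 4.04 km = 4040 m
t = L / v = 4040 / 0.003612 = 1.118e6 d
   = 1.118e6 / 365 = 3060 yr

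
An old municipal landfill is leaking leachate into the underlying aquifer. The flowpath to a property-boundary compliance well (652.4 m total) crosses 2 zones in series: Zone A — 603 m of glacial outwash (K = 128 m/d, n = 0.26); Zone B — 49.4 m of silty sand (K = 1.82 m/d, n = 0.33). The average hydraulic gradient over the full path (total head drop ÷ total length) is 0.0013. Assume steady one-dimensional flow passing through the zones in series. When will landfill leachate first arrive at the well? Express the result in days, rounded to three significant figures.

Continuity: the same q passes through each zone, so ΔH = q·Σ(L_j/K_j) — the zones act as resistances in series.
Σ(L/K) = 603/128 + 49.4/1.82 = 4.711 + 27.14 = 31.85 d
K_eq = L_total / Σ(L/K) = 652.4 / 31.85 = 20.48 m/d
q = K_eq · i = 20.48 × 0.0013 = 0.02663 m/d (same in every zone)
Zone A: v = q/n = 0.02663/0.26 = 0.1024 m/d → t_A = 603/0.1024 = 5888 d
Zone B: v = q/n = 0.02663/0.33 = 0.08068 m/d → t_B = 49.4/0.08068 = 612.3 d
Total t = 5888 + 612.3 = 6501 d

6500 days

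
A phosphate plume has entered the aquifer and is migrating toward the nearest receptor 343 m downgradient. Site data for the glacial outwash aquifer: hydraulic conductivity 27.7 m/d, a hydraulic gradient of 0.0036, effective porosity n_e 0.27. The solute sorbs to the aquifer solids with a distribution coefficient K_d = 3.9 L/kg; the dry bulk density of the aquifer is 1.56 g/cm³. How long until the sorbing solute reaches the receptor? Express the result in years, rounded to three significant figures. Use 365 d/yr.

Specific discharge q = 27.7 × 0.0036 = 0.09972 m/d
Average linear velocity = 0.09972 / 0.27 = 0.3693 m/d
Retardation R = 1 + ρ_b·K_d/n = 1 + 1.56×3.9/0.27 = 23.53
Contaminant velocity v_c = v/R = 0.3693/23.53 = 0.01569 m/d
t = L/v_c = 343/0.01569 = 21860 d
   = 21860/365 = 59.9 yr

59.9 years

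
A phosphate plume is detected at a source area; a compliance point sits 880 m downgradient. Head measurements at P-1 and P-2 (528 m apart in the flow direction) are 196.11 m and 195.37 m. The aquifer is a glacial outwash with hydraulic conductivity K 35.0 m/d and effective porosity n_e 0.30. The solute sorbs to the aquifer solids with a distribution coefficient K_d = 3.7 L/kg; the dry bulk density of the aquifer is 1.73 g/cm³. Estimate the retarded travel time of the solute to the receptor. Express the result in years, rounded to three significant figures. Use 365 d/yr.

329 years

Hydraulic gradient i = (196.11 − 195.37) / 528 = 0.74 / 528 = 0.001402
Specific discharge q = 35.0 × 0.001402 = 0.04905 m/d
v_s = q/n_e = 0.04905/0.30 = 0.1635 m/d
Retardation R = 1 + ρ_b·K_d/n = 1 + 1.73×3.7/0.30 = 22.34
Contaminant velocity v_c = v/R = 0.1635/22.34 = 0.007320 m/d
t = L/v_c = 880/0.007320 = 120200 d
   = 120200/365 = 329 yr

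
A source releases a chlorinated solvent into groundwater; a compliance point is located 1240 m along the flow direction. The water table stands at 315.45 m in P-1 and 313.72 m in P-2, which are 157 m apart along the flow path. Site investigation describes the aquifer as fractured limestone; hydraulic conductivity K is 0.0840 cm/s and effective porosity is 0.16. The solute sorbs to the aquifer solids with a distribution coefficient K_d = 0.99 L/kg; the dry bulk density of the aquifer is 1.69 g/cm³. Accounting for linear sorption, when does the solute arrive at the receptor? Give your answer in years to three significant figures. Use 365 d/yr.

7.79 years

Hydraulic gradient i = (315.45 − 313.72) / 157 = 1.73 / 157 = 0.01102
K = 0.0840 cm/s × 864 = 72.58 m/d
Specific discharge q = 72.58 × 0.01102 = 0.7997 m/d
v_s = q/n_e = 0.7997/0.16 = 4.998 m/d
Retardation R = 1 + ρ_b·K_d/n = 1 + 1.69×0.99/0.16 = 11.46
Contaminant velocity v_c = v/R = 4.998/11.46 = 0.4363 m/d
t = L/v_c = 1240/0.4363 = 2842 d
   = 2842/365 = 7.79 yr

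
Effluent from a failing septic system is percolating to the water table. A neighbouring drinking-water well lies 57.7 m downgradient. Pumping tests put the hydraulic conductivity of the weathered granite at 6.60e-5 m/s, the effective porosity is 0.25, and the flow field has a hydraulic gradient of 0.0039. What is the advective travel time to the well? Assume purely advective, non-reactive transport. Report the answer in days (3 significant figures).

649 days

K = 6.60e-5 m/s × 86400 s/d = 5.702 m/d
Darcy flux q = K·i = 5.702 × 0.0039 = 0.02224 m/d
v = Ki/n = 5.702·0.0039/0.25 = 0.08896 m/d
t = L / v = 57.7 / 0.08896 = 648.6 d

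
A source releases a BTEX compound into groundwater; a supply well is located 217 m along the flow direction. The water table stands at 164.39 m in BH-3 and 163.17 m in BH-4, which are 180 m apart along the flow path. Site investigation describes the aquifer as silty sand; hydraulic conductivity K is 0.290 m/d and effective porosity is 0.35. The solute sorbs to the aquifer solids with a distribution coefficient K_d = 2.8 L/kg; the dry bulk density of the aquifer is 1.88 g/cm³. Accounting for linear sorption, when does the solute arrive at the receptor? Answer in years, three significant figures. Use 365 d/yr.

Hydraulic gradient i = (164.39 − 163.17) / 180 = 1.22 / 180 = 0.006778
Specific discharge q = 0.290 × 0.006778 = 0.001966 m/d
Seepage velocity v = q / n = 0.001966 / 0.35 = 0.005616 m/d
Retardation R = 1 + ρ_b·K_d/n = 1 + 1.88×2.8/0.35 = 16.04
Contaminant velocity v_c = v/R = 0.005616/16.04 = 3.501e-4 m/d
t = L/v_c = 217/3.501e-4 = 619800 d
   = 619800/365 = 1700 yr

1700 years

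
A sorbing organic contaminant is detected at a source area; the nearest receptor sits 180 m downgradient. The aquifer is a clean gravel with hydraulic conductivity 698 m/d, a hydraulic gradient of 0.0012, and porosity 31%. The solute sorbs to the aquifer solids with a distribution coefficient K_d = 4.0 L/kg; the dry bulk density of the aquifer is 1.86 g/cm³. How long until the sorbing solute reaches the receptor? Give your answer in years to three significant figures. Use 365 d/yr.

4.56 years

Specific discharge q = 698 × 0.0012 = 0.8376 m/d
v_s = q/n_e = 0.8376/0.31 = 2.702 m/d
Retardation R = 1 + ρ_b·K_d/n = 1 + 1.86×4.0/0.31 = 25.00
Contaminant velocity v_c = v/R = 2.702/25.00 = 0.1081 m/d
t = L/v_c = 180/0.1081 = 1665 d
   = 1665/365 = 4.56 yr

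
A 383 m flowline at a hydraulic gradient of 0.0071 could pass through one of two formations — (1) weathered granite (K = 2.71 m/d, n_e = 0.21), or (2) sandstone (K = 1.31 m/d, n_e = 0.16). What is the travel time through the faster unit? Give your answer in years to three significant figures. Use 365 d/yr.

11.5 years

Unit 1 (weathered granite): v = 2.71×0.0071/0.21 = 0.09162 m/d, t = 383/0.09162 = 4180 d
Unit 2 (sandstone): v = 1.31×0.0071/0.16 = 0.05813 m/d, t = 383/0.05813 = 6589 d
Faster: 4180 d / 365 = 11.5 yr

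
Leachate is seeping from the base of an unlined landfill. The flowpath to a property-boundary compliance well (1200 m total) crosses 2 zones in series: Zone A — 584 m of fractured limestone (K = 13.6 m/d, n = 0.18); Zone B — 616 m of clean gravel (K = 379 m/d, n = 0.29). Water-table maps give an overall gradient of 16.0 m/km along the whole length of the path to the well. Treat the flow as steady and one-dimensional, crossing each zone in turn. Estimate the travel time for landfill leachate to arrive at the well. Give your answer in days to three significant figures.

Continuity: the same q passes through each zone, so ΔH = q·Σ(L_j/K_j) — the zones act as resistances in series.
Σ(L/K) = 584/13.6 + 616/379 = 42.94 + 1.625 = 44.57 d
K_eq = L_total / Σ(L/K) = 1200 / 44.57 = 26.93 m/d
q = K_eq · i = 26.93 × 0.016 = 0.4308 m/d (same in every zone)
Zone A: v = q/n = 0.4308/0.18 = 2.393 m/d → t_A = 584/2.393 = 244.0 d
Zone B: v = q/n = 0.4308/0.29 = 1.486 m/d → t_B = 616/1.486 = 414.7 d
Total t = 244.0 + 414.7 = 658.7 d

659 days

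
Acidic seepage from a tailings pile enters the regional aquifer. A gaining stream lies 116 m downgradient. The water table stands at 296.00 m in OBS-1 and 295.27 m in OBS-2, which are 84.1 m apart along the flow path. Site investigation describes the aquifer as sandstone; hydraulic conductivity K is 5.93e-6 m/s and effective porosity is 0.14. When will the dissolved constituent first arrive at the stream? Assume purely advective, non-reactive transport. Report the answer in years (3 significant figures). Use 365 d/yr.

10.0 years

Hydraulic gradient i = (296.00 − 295.27) / 84.1 = 0.73 / 84.1 = 0.008680
K = 5.93e-6 m/s × 86400 s/d = 0.5124 m/d
q = Ki = 0.5124 × 0.008680 = 0.004447 m/d
v = Ki/n = 0.5124·0.008680/0.14 = 0.03177 m/d
t = L / v = 116 / 0.03177 = 3652 d
   = 3652 / 365 = 10.0 yr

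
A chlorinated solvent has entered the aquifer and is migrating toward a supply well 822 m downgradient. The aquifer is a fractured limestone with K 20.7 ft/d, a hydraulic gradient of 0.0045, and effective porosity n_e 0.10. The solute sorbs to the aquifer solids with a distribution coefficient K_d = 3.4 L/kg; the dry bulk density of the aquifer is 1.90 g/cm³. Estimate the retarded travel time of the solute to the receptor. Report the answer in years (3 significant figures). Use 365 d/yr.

520 years

K = 20.7 ft/d × 0.3048 = 6.309 m/d
Specific discharge q = 6.309 × 0.0045 = 0.02839 m/d
v = Ki/n = 6.309·0.0045/0.10 = 0.2839 m/d
Retardation R = 1 + ρ_b·K_d/n = 1 + 1.90×3.4/0.10 = 65.60
Contaminant velocity v_c = v/R = 0.2839/65.60 = 0.004328 m/d
t = L/v_c = 822/0.004328 = 189900 d
   = 189900/365 = 520 yr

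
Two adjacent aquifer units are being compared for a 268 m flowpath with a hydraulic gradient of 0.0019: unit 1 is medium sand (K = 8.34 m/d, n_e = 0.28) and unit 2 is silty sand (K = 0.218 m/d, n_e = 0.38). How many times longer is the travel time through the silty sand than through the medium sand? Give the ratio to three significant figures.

Unit 1 (medium sand): v = 8.34×0.0019/0.28 = 0.05659 m/d, t = 268/0.05659 = 4736 d
Unit 2 (silty sand): v = 0.218×0.0019/0.38 = 0.001090 m/d, t = 268/0.001090 = 245900 d
t(silty sand) / t(medium sand) = 245900/4736 = 51.9

51.9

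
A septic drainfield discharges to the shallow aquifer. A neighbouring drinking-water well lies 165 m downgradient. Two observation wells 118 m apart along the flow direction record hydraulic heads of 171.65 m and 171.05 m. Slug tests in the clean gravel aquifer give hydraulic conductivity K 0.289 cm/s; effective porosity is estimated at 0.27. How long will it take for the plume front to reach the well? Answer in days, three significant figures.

35.1 days

Hydraulic gradient i = (171.65 − 171.05) / 118 = 0.60 / 118 = 0.005085
K = 0.289 cm/s × 864 = 249.7 m/d
Specific discharge q = 249.7 × 0.005085 = 1.270 m/d
Seepage velocity v = q / n = 1.270 / 0.27 = 4.702 m/d
t = L / v = 165 / 4.702 = 35.09 d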